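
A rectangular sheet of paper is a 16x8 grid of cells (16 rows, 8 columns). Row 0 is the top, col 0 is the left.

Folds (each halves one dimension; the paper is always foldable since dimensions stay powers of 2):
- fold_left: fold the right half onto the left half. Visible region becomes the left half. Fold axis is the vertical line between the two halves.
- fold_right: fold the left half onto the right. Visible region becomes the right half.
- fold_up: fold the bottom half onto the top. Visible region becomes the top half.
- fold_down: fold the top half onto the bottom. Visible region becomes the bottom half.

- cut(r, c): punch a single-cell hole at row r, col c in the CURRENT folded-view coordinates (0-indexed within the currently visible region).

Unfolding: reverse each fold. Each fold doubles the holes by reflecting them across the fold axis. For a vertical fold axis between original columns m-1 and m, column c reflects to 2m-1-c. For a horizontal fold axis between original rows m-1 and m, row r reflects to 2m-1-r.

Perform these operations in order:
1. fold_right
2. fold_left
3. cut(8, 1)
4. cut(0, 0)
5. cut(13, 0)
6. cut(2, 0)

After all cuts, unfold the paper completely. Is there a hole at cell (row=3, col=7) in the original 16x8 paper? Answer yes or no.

Answer: no

Derivation:
Op 1 fold_right: fold axis v@4; visible region now rows[0,16) x cols[4,8) = 16x4
Op 2 fold_left: fold axis v@6; visible region now rows[0,16) x cols[4,6) = 16x2
Op 3 cut(8, 1): punch at orig (8,5); cuts so far [(8, 5)]; region rows[0,16) x cols[4,6) = 16x2
Op 4 cut(0, 0): punch at orig (0,4); cuts so far [(0, 4), (8, 5)]; region rows[0,16) x cols[4,6) = 16x2
Op 5 cut(13, 0): punch at orig (13,4); cuts so far [(0, 4), (8, 5), (13, 4)]; region rows[0,16) x cols[4,6) = 16x2
Op 6 cut(2, 0): punch at orig (2,4); cuts so far [(0, 4), (2, 4), (8, 5), (13, 4)]; region rows[0,16) x cols[4,6) = 16x2
Unfold 1 (reflect across v@6): 8 holes -> [(0, 4), (0, 7), (2, 4), (2, 7), (8, 5), (8, 6), (13, 4), (13, 7)]
Unfold 2 (reflect across v@4): 16 holes -> [(0, 0), (0, 3), (0, 4), (0, 7), (2, 0), (2, 3), (2, 4), (2, 7), (8, 1), (8, 2), (8, 5), (8, 6), (13, 0), (13, 3), (13, 4), (13, 7)]
Holes: [(0, 0), (0, 3), (0, 4), (0, 7), (2, 0), (2, 3), (2, 4), (2, 7), (8, 1), (8, 2), (8, 5), (8, 6), (13, 0), (13, 3), (13, 4), (13, 7)]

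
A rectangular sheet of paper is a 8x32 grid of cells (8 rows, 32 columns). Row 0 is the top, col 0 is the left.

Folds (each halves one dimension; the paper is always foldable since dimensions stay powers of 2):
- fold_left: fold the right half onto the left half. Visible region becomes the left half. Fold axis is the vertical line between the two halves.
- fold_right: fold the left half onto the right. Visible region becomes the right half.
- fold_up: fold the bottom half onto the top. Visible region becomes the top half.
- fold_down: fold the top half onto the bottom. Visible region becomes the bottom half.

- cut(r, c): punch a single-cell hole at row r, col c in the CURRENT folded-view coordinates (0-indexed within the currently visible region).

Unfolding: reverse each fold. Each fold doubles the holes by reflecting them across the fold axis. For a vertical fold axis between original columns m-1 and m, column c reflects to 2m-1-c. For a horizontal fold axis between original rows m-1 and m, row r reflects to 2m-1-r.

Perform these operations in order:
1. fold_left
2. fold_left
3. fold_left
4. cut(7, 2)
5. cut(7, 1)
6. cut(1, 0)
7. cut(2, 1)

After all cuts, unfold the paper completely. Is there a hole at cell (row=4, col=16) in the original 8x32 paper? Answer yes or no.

Answer: no

Derivation:
Op 1 fold_left: fold axis v@16; visible region now rows[0,8) x cols[0,16) = 8x16
Op 2 fold_left: fold axis v@8; visible region now rows[0,8) x cols[0,8) = 8x8
Op 3 fold_left: fold axis v@4; visible region now rows[0,8) x cols[0,4) = 8x4
Op 4 cut(7, 2): punch at orig (7,2); cuts so far [(7, 2)]; region rows[0,8) x cols[0,4) = 8x4
Op 5 cut(7, 1): punch at orig (7,1); cuts so far [(7, 1), (7, 2)]; region rows[0,8) x cols[0,4) = 8x4
Op 6 cut(1, 0): punch at orig (1,0); cuts so far [(1, 0), (7, 1), (7, 2)]; region rows[0,8) x cols[0,4) = 8x4
Op 7 cut(2, 1): punch at orig (2,1); cuts so far [(1, 0), (2, 1), (7, 1), (7, 2)]; region rows[0,8) x cols[0,4) = 8x4
Unfold 1 (reflect across v@4): 8 holes -> [(1, 0), (1, 7), (2, 1), (2, 6), (7, 1), (7, 2), (7, 5), (7, 6)]
Unfold 2 (reflect across v@8): 16 holes -> [(1, 0), (1, 7), (1, 8), (1, 15), (2, 1), (2, 6), (2, 9), (2, 14), (7, 1), (7, 2), (7, 5), (7, 6), (7, 9), (7, 10), (7, 13), (7, 14)]
Unfold 3 (reflect across v@16): 32 holes -> [(1, 0), (1, 7), (1, 8), (1, 15), (1, 16), (1, 23), (1, 24), (1, 31), (2, 1), (2, 6), (2, 9), (2, 14), (2, 17), (2, 22), (2, 25), (2, 30), (7, 1), (7, 2), (7, 5), (7, 6), (7, 9), (7, 10), (7, 13), (7, 14), (7, 17), (7, 18), (7, 21), (7, 22), (7, 25), (7, 26), (7, 29), (7, 30)]
Holes: [(1, 0), (1, 7), (1, 8), (1, 15), (1, 16), (1, 23), (1, 24), (1, 31), (2, 1), (2, 6), (2, 9), (2, 14), (2, 17), (2, 22), (2, 25), (2, 30), (7, 1), (7, 2), (7, 5), (7, 6), (7, 9), (7, 10), (7, 13), (7, 14), (7, 17), (7, 18), (7, 21), (7, 22), (7, 25), (7, 26), (7, 29), (7, 30)]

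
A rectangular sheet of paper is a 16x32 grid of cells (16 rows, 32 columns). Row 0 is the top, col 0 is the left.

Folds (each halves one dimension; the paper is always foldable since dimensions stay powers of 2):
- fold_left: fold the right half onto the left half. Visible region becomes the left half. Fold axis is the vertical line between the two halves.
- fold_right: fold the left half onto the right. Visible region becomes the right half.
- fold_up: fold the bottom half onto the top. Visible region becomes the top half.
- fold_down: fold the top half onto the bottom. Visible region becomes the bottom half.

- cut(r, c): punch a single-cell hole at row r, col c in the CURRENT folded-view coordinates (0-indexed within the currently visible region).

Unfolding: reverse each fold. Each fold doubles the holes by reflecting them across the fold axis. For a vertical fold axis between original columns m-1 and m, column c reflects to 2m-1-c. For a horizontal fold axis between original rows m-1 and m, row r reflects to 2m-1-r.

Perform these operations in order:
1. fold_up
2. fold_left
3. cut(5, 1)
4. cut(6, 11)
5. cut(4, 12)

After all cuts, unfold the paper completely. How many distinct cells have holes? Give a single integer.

Answer: 12

Derivation:
Op 1 fold_up: fold axis h@8; visible region now rows[0,8) x cols[0,32) = 8x32
Op 2 fold_left: fold axis v@16; visible region now rows[0,8) x cols[0,16) = 8x16
Op 3 cut(5, 1): punch at orig (5,1); cuts so far [(5, 1)]; region rows[0,8) x cols[0,16) = 8x16
Op 4 cut(6, 11): punch at orig (6,11); cuts so far [(5, 1), (6, 11)]; region rows[0,8) x cols[0,16) = 8x16
Op 5 cut(4, 12): punch at orig (4,12); cuts so far [(4, 12), (5, 1), (6, 11)]; region rows[0,8) x cols[0,16) = 8x16
Unfold 1 (reflect across v@16): 6 holes -> [(4, 12), (4, 19), (5, 1), (5, 30), (6, 11), (6, 20)]
Unfold 2 (reflect across h@8): 12 holes -> [(4, 12), (4, 19), (5, 1), (5, 30), (6, 11), (6, 20), (9, 11), (9, 20), (10, 1), (10, 30), (11, 12), (11, 19)]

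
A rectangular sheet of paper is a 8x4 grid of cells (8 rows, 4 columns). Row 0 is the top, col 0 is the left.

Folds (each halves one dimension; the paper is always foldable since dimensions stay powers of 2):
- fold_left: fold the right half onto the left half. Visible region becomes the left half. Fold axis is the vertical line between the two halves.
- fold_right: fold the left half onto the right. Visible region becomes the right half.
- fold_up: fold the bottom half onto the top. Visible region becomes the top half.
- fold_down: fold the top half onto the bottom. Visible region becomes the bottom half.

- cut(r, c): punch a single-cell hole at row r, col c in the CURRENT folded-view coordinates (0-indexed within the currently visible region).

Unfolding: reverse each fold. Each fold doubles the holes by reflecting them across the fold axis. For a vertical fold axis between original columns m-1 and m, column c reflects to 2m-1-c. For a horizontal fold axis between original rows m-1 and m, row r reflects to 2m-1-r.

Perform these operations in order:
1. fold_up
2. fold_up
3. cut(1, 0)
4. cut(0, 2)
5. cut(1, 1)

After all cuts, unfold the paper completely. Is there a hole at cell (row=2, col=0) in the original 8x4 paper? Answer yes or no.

Op 1 fold_up: fold axis h@4; visible region now rows[0,4) x cols[0,4) = 4x4
Op 2 fold_up: fold axis h@2; visible region now rows[0,2) x cols[0,4) = 2x4
Op 3 cut(1, 0): punch at orig (1,0); cuts so far [(1, 0)]; region rows[0,2) x cols[0,4) = 2x4
Op 4 cut(0, 2): punch at orig (0,2); cuts so far [(0, 2), (1, 0)]; region rows[0,2) x cols[0,4) = 2x4
Op 5 cut(1, 1): punch at orig (1,1); cuts so far [(0, 2), (1, 0), (1, 1)]; region rows[0,2) x cols[0,4) = 2x4
Unfold 1 (reflect across h@2): 6 holes -> [(0, 2), (1, 0), (1, 1), (2, 0), (2, 1), (3, 2)]
Unfold 2 (reflect across h@4): 12 holes -> [(0, 2), (1, 0), (1, 1), (2, 0), (2, 1), (3, 2), (4, 2), (5, 0), (5, 1), (6, 0), (6, 1), (7, 2)]
Holes: [(0, 2), (1, 0), (1, 1), (2, 0), (2, 1), (3, 2), (4, 2), (5, 0), (5, 1), (6, 0), (6, 1), (7, 2)]

Answer: yes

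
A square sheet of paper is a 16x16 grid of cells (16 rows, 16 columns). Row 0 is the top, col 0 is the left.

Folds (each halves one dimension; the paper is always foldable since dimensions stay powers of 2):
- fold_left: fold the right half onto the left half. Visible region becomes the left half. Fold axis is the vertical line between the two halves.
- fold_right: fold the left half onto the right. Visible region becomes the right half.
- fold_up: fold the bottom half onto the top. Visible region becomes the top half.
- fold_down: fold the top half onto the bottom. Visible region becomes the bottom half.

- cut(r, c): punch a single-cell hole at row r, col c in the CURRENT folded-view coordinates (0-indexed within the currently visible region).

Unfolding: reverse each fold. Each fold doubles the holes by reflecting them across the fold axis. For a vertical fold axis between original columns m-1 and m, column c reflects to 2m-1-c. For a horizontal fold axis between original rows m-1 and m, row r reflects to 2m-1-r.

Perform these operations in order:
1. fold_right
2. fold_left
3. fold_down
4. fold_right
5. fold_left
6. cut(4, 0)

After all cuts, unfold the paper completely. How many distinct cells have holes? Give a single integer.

Answer: 32

Derivation:
Op 1 fold_right: fold axis v@8; visible region now rows[0,16) x cols[8,16) = 16x8
Op 2 fold_left: fold axis v@12; visible region now rows[0,16) x cols[8,12) = 16x4
Op 3 fold_down: fold axis h@8; visible region now rows[8,16) x cols[8,12) = 8x4
Op 4 fold_right: fold axis v@10; visible region now rows[8,16) x cols[10,12) = 8x2
Op 5 fold_left: fold axis v@11; visible region now rows[8,16) x cols[10,11) = 8x1
Op 6 cut(4, 0): punch at orig (12,10); cuts so far [(12, 10)]; region rows[8,16) x cols[10,11) = 8x1
Unfold 1 (reflect across v@11): 2 holes -> [(12, 10), (12, 11)]
Unfold 2 (reflect across v@10): 4 holes -> [(12, 8), (12, 9), (12, 10), (12, 11)]
Unfold 3 (reflect across h@8): 8 holes -> [(3, 8), (3, 9), (3, 10), (3, 11), (12, 8), (12, 9), (12, 10), (12, 11)]
Unfold 4 (reflect across v@12): 16 holes -> [(3, 8), (3, 9), (3, 10), (3, 11), (3, 12), (3, 13), (3, 14), (3, 15), (12, 8), (12, 9), (12, 10), (12, 11), (12, 12), (12, 13), (12, 14), (12, 15)]
Unfold 5 (reflect across v@8): 32 holes -> [(3, 0), (3, 1), (3, 2), (3, 3), (3, 4), (3, 5), (3, 6), (3, 7), (3, 8), (3, 9), (3, 10), (3, 11), (3, 12), (3, 13), (3, 14), (3, 15), (12, 0), (12, 1), (12, 2), (12, 3), (12, 4), (12, 5), (12, 6), (12, 7), (12, 8), (12, 9), (12, 10), (12, 11), (12, 12), (12, 13), (12, 14), (12, 15)]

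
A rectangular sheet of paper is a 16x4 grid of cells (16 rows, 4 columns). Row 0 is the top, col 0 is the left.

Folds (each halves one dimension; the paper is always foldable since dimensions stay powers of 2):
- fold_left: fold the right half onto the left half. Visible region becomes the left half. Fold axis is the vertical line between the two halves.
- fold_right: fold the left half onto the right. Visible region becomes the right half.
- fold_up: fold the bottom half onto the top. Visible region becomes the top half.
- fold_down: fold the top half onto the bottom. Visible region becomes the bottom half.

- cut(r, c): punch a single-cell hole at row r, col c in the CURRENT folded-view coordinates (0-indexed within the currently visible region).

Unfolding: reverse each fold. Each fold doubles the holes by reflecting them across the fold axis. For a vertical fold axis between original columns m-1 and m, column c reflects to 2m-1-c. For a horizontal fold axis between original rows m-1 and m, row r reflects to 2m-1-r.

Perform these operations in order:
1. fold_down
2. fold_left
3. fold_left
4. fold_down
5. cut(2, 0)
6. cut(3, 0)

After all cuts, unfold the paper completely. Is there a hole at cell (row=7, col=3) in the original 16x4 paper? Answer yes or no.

Answer: yes

Derivation:
Op 1 fold_down: fold axis h@8; visible region now rows[8,16) x cols[0,4) = 8x4
Op 2 fold_left: fold axis v@2; visible region now rows[8,16) x cols[0,2) = 8x2
Op 3 fold_left: fold axis v@1; visible region now rows[8,16) x cols[0,1) = 8x1
Op 4 fold_down: fold axis h@12; visible region now rows[12,16) x cols[0,1) = 4x1
Op 5 cut(2, 0): punch at orig (14,0); cuts so far [(14, 0)]; region rows[12,16) x cols[0,1) = 4x1
Op 6 cut(3, 0): punch at orig (15,0); cuts so far [(14, 0), (15, 0)]; region rows[12,16) x cols[0,1) = 4x1
Unfold 1 (reflect across h@12): 4 holes -> [(8, 0), (9, 0), (14, 0), (15, 0)]
Unfold 2 (reflect across v@1): 8 holes -> [(8, 0), (8, 1), (9, 0), (9, 1), (14, 0), (14, 1), (15, 0), (15, 1)]
Unfold 3 (reflect across v@2): 16 holes -> [(8, 0), (8, 1), (8, 2), (8, 3), (9, 0), (9, 1), (9, 2), (9, 3), (14, 0), (14, 1), (14, 2), (14, 3), (15, 0), (15, 1), (15, 2), (15, 3)]
Unfold 4 (reflect across h@8): 32 holes -> [(0, 0), (0, 1), (0, 2), (0, 3), (1, 0), (1, 1), (1, 2), (1, 3), (6, 0), (6, 1), (6, 2), (6, 3), (7, 0), (7, 1), (7, 2), (7, 3), (8, 0), (8, 1), (8, 2), (8, 3), (9, 0), (9, 1), (9, 2), (9, 3), (14, 0), (14, 1), (14, 2), (14, 3), (15, 0), (15, 1), (15, 2), (15, 3)]
Holes: [(0, 0), (0, 1), (0, 2), (0, 3), (1, 0), (1, 1), (1, 2), (1, 3), (6, 0), (6, 1), (6, 2), (6, 3), (7, 0), (7, 1), (7, 2), (7, 3), (8, 0), (8, 1), (8, 2), (8, 3), (9, 0), (9, 1), (9, 2), (9, 3), (14, 0), (14, 1), (14, 2), (14, 3), (15, 0), (15, 1), (15, 2), (15, 3)]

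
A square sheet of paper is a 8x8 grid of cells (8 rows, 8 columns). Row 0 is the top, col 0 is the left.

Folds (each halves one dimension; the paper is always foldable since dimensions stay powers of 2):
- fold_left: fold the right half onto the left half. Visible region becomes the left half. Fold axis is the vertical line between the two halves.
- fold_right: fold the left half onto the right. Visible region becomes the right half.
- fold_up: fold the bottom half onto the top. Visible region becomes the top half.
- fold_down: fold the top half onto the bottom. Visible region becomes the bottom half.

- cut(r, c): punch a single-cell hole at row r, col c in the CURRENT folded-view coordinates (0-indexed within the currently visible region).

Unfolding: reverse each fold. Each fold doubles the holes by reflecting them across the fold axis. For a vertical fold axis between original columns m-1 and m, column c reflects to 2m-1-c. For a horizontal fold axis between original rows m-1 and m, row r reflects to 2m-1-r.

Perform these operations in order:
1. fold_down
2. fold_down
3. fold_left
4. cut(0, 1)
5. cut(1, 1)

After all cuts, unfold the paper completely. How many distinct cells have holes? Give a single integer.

Answer: 16

Derivation:
Op 1 fold_down: fold axis h@4; visible region now rows[4,8) x cols[0,8) = 4x8
Op 2 fold_down: fold axis h@6; visible region now rows[6,8) x cols[0,8) = 2x8
Op 3 fold_left: fold axis v@4; visible region now rows[6,8) x cols[0,4) = 2x4
Op 4 cut(0, 1): punch at orig (6,1); cuts so far [(6, 1)]; region rows[6,8) x cols[0,4) = 2x4
Op 5 cut(1, 1): punch at orig (7,1); cuts so far [(6, 1), (7, 1)]; region rows[6,8) x cols[0,4) = 2x4
Unfold 1 (reflect across v@4): 4 holes -> [(6, 1), (6, 6), (7, 1), (7, 6)]
Unfold 2 (reflect across h@6): 8 holes -> [(4, 1), (4, 6), (5, 1), (5, 6), (6, 1), (6, 6), (7, 1), (7, 6)]
Unfold 3 (reflect across h@4): 16 holes -> [(0, 1), (0, 6), (1, 1), (1, 6), (2, 1), (2, 6), (3, 1), (3, 6), (4, 1), (4, 6), (5, 1), (5, 6), (6, 1), (6, 6), (7, 1), (7, 6)]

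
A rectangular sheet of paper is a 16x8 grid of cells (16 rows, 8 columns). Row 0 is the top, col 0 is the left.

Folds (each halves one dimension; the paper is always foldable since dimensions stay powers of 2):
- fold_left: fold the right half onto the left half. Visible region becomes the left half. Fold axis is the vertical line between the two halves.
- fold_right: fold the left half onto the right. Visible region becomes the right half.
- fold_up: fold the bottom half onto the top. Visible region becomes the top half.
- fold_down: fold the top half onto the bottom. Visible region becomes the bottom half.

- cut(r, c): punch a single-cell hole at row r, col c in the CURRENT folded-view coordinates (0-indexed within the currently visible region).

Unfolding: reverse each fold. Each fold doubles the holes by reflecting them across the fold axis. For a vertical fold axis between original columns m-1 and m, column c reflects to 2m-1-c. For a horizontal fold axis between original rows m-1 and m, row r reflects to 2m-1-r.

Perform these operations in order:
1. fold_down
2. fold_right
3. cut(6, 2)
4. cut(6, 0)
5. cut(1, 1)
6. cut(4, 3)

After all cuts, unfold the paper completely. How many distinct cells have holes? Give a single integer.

Answer: 16

Derivation:
Op 1 fold_down: fold axis h@8; visible region now rows[8,16) x cols[0,8) = 8x8
Op 2 fold_right: fold axis v@4; visible region now rows[8,16) x cols[4,8) = 8x4
Op 3 cut(6, 2): punch at orig (14,6); cuts so far [(14, 6)]; region rows[8,16) x cols[4,8) = 8x4
Op 4 cut(6, 0): punch at orig (14,4); cuts so far [(14, 4), (14, 6)]; region rows[8,16) x cols[4,8) = 8x4
Op 5 cut(1, 1): punch at orig (9,5); cuts so far [(9, 5), (14, 4), (14, 6)]; region rows[8,16) x cols[4,8) = 8x4
Op 6 cut(4, 3): punch at orig (12,7); cuts so far [(9, 5), (12, 7), (14, 4), (14, 6)]; region rows[8,16) x cols[4,8) = 8x4
Unfold 1 (reflect across v@4): 8 holes -> [(9, 2), (9, 5), (12, 0), (12, 7), (14, 1), (14, 3), (14, 4), (14, 6)]
Unfold 2 (reflect across h@8): 16 holes -> [(1, 1), (1, 3), (1, 4), (1, 6), (3, 0), (3, 7), (6, 2), (6, 5), (9, 2), (9, 5), (12, 0), (12, 7), (14, 1), (14, 3), (14, 4), (14, 6)]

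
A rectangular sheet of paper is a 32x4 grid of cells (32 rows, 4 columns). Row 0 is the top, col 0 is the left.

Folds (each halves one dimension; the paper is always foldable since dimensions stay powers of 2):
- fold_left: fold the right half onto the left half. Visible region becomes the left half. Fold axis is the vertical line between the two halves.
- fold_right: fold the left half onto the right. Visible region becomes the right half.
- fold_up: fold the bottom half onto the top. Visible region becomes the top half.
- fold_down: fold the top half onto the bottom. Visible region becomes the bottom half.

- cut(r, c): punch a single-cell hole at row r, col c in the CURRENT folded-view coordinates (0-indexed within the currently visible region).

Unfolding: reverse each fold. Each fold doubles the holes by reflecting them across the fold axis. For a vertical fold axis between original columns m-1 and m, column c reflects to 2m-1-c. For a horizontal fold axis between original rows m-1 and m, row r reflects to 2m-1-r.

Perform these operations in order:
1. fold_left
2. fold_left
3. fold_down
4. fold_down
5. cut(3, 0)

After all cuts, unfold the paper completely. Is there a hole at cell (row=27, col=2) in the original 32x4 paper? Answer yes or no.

Answer: yes

Derivation:
Op 1 fold_left: fold axis v@2; visible region now rows[0,32) x cols[0,2) = 32x2
Op 2 fold_left: fold axis v@1; visible region now rows[0,32) x cols[0,1) = 32x1
Op 3 fold_down: fold axis h@16; visible region now rows[16,32) x cols[0,1) = 16x1
Op 4 fold_down: fold axis h@24; visible region now rows[24,32) x cols[0,1) = 8x1
Op 5 cut(3, 0): punch at orig (27,0); cuts so far [(27, 0)]; region rows[24,32) x cols[0,1) = 8x1
Unfold 1 (reflect across h@24): 2 holes -> [(20, 0), (27, 0)]
Unfold 2 (reflect across h@16): 4 holes -> [(4, 0), (11, 0), (20, 0), (27, 0)]
Unfold 3 (reflect across v@1): 8 holes -> [(4, 0), (4, 1), (11, 0), (11, 1), (20, 0), (20, 1), (27, 0), (27, 1)]
Unfold 4 (reflect across v@2): 16 holes -> [(4, 0), (4, 1), (4, 2), (4, 3), (11, 0), (11, 1), (11, 2), (11, 3), (20, 0), (20, 1), (20, 2), (20, 3), (27, 0), (27, 1), (27, 2), (27, 3)]
Holes: [(4, 0), (4, 1), (4, 2), (4, 3), (11, 0), (11, 1), (11, 2), (11, 3), (20, 0), (20, 1), (20, 2), (20, 3), (27, 0), (27, 1), (27, 2), (27, 3)]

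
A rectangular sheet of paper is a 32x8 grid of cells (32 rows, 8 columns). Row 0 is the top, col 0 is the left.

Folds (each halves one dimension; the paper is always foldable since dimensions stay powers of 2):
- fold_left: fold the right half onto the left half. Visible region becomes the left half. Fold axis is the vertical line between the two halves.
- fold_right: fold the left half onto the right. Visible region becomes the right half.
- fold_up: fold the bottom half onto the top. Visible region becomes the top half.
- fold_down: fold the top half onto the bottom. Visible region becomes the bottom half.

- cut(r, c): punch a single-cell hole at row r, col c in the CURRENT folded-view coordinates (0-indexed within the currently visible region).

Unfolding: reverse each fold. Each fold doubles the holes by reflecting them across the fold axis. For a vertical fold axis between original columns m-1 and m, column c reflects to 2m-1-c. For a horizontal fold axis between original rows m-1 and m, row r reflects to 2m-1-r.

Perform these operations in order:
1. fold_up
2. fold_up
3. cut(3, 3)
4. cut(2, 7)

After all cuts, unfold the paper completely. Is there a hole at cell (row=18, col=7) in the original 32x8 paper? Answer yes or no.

Answer: yes

Derivation:
Op 1 fold_up: fold axis h@16; visible region now rows[0,16) x cols[0,8) = 16x8
Op 2 fold_up: fold axis h@8; visible region now rows[0,8) x cols[0,8) = 8x8
Op 3 cut(3, 3): punch at orig (3,3); cuts so far [(3, 3)]; region rows[0,8) x cols[0,8) = 8x8
Op 4 cut(2, 7): punch at orig (2,7); cuts so far [(2, 7), (3, 3)]; region rows[0,8) x cols[0,8) = 8x8
Unfold 1 (reflect across h@8): 4 holes -> [(2, 7), (3, 3), (12, 3), (13, 7)]
Unfold 2 (reflect across h@16): 8 holes -> [(2, 7), (3, 3), (12, 3), (13, 7), (18, 7), (19, 3), (28, 3), (29, 7)]
Holes: [(2, 7), (3, 3), (12, 3), (13, 7), (18, 7), (19, 3), (28, 3), (29, 7)]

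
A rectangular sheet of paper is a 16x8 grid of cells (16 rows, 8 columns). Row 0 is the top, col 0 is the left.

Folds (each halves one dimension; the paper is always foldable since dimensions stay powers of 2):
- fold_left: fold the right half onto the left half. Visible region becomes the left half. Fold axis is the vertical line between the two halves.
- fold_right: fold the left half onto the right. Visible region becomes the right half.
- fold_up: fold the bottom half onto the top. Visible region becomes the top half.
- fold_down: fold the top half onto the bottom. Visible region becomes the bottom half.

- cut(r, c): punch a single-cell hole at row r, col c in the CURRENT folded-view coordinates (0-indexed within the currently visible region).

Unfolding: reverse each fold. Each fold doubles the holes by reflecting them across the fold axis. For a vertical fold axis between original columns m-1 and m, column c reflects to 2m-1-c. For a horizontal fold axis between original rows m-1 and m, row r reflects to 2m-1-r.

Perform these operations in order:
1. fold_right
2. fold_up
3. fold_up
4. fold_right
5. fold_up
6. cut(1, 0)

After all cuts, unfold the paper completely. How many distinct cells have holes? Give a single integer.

Answer: 32

Derivation:
Op 1 fold_right: fold axis v@4; visible region now rows[0,16) x cols[4,8) = 16x4
Op 2 fold_up: fold axis h@8; visible region now rows[0,8) x cols[4,8) = 8x4
Op 3 fold_up: fold axis h@4; visible region now rows[0,4) x cols[4,8) = 4x4
Op 4 fold_right: fold axis v@6; visible region now rows[0,4) x cols[6,8) = 4x2
Op 5 fold_up: fold axis h@2; visible region now rows[0,2) x cols[6,8) = 2x2
Op 6 cut(1, 0): punch at orig (1,6); cuts so far [(1, 6)]; region rows[0,2) x cols[6,8) = 2x2
Unfold 1 (reflect across h@2): 2 holes -> [(1, 6), (2, 6)]
Unfold 2 (reflect across v@6): 4 holes -> [(1, 5), (1, 6), (2, 5), (2, 6)]
Unfold 3 (reflect across h@4): 8 holes -> [(1, 5), (1, 6), (2, 5), (2, 6), (5, 5), (5, 6), (6, 5), (6, 6)]
Unfold 4 (reflect across h@8): 16 holes -> [(1, 5), (1, 6), (2, 5), (2, 6), (5, 5), (5, 6), (6, 5), (6, 6), (9, 5), (9, 6), (10, 5), (10, 6), (13, 5), (13, 6), (14, 5), (14, 6)]
Unfold 5 (reflect across v@4): 32 holes -> [(1, 1), (1, 2), (1, 5), (1, 6), (2, 1), (2, 2), (2, 5), (2, 6), (5, 1), (5, 2), (5, 5), (5, 6), (6, 1), (6, 2), (6, 5), (6, 6), (9, 1), (9, 2), (9, 5), (9, 6), (10, 1), (10, 2), (10, 5), (10, 6), (13, 1), (13, 2), (13, 5), (13, 6), (14, 1), (14, 2), (14, 5), (14, 6)]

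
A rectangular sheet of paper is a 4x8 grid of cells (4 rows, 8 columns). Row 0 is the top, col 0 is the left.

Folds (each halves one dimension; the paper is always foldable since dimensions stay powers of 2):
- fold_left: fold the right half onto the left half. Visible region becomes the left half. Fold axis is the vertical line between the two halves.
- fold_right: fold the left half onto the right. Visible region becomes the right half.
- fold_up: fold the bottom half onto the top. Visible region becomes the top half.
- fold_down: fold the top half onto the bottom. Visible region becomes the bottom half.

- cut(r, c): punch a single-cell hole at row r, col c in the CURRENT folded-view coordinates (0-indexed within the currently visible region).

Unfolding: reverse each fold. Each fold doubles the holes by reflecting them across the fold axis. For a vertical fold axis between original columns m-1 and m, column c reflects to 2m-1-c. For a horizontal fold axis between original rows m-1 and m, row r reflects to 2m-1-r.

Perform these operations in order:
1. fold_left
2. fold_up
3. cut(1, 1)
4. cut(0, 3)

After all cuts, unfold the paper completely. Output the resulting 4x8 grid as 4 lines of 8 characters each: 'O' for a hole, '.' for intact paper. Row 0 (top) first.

Answer: ...OO...
.O....O.
.O....O.
...OO...

Derivation:
Op 1 fold_left: fold axis v@4; visible region now rows[0,4) x cols[0,4) = 4x4
Op 2 fold_up: fold axis h@2; visible region now rows[0,2) x cols[0,4) = 2x4
Op 3 cut(1, 1): punch at orig (1,1); cuts so far [(1, 1)]; region rows[0,2) x cols[0,4) = 2x4
Op 4 cut(0, 3): punch at orig (0,3); cuts so far [(0, 3), (1, 1)]; region rows[0,2) x cols[0,4) = 2x4
Unfold 1 (reflect across h@2): 4 holes -> [(0, 3), (1, 1), (2, 1), (3, 3)]
Unfold 2 (reflect across v@4): 8 holes -> [(0, 3), (0, 4), (1, 1), (1, 6), (2, 1), (2, 6), (3, 3), (3, 4)]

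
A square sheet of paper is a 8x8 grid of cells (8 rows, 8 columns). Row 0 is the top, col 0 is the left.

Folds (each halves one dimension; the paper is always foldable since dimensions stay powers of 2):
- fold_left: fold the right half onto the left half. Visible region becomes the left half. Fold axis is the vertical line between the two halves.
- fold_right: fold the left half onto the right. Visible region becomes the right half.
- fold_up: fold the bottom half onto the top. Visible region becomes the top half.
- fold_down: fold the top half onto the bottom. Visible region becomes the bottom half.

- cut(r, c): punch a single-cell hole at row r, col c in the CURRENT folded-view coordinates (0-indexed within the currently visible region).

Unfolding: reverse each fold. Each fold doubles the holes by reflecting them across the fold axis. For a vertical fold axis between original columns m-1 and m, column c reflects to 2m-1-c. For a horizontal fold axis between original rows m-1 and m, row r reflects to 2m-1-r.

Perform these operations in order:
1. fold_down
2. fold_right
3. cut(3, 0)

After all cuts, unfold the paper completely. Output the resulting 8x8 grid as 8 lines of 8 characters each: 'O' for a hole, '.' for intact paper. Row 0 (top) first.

Op 1 fold_down: fold axis h@4; visible region now rows[4,8) x cols[0,8) = 4x8
Op 2 fold_right: fold axis v@4; visible region now rows[4,8) x cols[4,8) = 4x4
Op 3 cut(3, 0): punch at orig (7,4); cuts so far [(7, 4)]; region rows[4,8) x cols[4,8) = 4x4
Unfold 1 (reflect across v@4): 2 holes -> [(7, 3), (7, 4)]
Unfold 2 (reflect across h@4): 4 holes -> [(0, 3), (0, 4), (7, 3), (7, 4)]

Answer: ...OO...
........
........
........
........
........
........
...OO...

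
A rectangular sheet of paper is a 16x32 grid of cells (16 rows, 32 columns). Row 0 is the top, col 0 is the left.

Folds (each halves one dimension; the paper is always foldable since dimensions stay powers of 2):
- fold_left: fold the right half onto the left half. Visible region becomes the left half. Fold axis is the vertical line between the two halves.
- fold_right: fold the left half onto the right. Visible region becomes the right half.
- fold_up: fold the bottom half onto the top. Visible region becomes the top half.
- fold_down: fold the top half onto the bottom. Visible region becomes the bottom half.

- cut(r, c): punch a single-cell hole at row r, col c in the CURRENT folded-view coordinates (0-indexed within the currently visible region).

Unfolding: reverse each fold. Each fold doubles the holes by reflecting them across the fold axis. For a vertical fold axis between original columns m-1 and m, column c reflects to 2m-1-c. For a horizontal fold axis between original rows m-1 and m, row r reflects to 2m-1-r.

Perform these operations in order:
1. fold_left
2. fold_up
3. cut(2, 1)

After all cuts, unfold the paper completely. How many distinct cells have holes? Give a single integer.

Op 1 fold_left: fold axis v@16; visible region now rows[0,16) x cols[0,16) = 16x16
Op 2 fold_up: fold axis h@8; visible region now rows[0,8) x cols[0,16) = 8x16
Op 3 cut(2, 1): punch at orig (2,1); cuts so far [(2, 1)]; region rows[0,8) x cols[0,16) = 8x16
Unfold 1 (reflect across h@8): 2 holes -> [(2, 1), (13, 1)]
Unfold 2 (reflect across v@16): 4 holes -> [(2, 1), (2, 30), (13, 1), (13, 30)]

Answer: 4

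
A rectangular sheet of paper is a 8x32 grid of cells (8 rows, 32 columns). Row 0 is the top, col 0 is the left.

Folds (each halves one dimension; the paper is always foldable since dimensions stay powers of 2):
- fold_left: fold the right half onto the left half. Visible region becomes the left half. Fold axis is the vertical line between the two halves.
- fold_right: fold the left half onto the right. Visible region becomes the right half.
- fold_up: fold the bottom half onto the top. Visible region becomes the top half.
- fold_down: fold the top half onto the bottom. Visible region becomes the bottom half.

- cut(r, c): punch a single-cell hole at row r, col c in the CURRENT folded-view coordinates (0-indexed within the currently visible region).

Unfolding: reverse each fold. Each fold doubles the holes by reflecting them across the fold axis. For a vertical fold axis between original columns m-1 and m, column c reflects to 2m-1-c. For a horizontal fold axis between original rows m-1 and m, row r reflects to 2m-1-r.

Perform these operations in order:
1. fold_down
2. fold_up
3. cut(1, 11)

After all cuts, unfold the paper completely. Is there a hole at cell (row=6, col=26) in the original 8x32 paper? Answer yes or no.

Answer: no

Derivation:
Op 1 fold_down: fold axis h@4; visible region now rows[4,8) x cols[0,32) = 4x32
Op 2 fold_up: fold axis h@6; visible region now rows[4,6) x cols[0,32) = 2x32
Op 3 cut(1, 11): punch at orig (5,11); cuts so far [(5, 11)]; region rows[4,6) x cols[0,32) = 2x32
Unfold 1 (reflect across h@6): 2 holes -> [(5, 11), (6, 11)]
Unfold 2 (reflect across h@4): 4 holes -> [(1, 11), (2, 11), (5, 11), (6, 11)]
Holes: [(1, 11), (2, 11), (5, 11), (6, 11)]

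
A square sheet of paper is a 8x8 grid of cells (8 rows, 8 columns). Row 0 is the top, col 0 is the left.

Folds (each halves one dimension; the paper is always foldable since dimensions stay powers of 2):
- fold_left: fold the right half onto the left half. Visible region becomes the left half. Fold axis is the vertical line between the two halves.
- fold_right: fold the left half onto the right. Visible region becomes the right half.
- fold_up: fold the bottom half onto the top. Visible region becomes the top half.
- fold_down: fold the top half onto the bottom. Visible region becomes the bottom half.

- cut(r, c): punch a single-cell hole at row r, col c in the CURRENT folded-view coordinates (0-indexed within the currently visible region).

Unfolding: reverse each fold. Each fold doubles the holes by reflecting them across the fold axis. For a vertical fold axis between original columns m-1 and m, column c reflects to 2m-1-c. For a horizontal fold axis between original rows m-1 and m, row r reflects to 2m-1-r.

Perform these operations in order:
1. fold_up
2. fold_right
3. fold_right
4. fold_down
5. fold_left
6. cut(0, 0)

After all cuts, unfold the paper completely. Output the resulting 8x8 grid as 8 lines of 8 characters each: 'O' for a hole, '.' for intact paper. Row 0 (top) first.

Op 1 fold_up: fold axis h@4; visible region now rows[0,4) x cols[0,8) = 4x8
Op 2 fold_right: fold axis v@4; visible region now rows[0,4) x cols[4,8) = 4x4
Op 3 fold_right: fold axis v@6; visible region now rows[0,4) x cols[6,8) = 4x2
Op 4 fold_down: fold axis h@2; visible region now rows[2,4) x cols[6,8) = 2x2
Op 5 fold_left: fold axis v@7; visible region now rows[2,4) x cols[6,7) = 2x1
Op 6 cut(0, 0): punch at orig (2,6); cuts so far [(2, 6)]; region rows[2,4) x cols[6,7) = 2x1
Unfold 1 (reflect across v@7): 2 holes -> [(2, 6), (2, 7)]
Unfold 2 (reflect across h@2): 4 holes -> [(1, 6), (1, 7), (2, 6), (2, 7)]
Unfold 3 (reflect across v@6): 8 holes -> [(1, 4), (1, 5), (1, 6), (1, 7), (2, 4), (2, 5), (2, 6), (2, 7)]
Unfold 4 (reflect across v@4): 16 holes -> [(1, 0), (1, 1), (1, 2), (1, 3), (1, 4), (1, 5), (1, 6), (1, 7), (2, 0), (2, 1), (2, 2), (2, 3), (2, 4), (2, 5), (2, 6), (2, 7)]
Unfold 5 (reflect across h@4): 32 holes -> [(1, 0), (1, 1), (1, 2), (1, 3), (1, 4), (1, 5), (1, 6), (1, 7), (2, 0), (2, 1), (2, 2), (2, 3), (2, 4), (2, 5), (2, 6), (2, 7), (5, 0), (5, 1), (5, 2), (5, 3), (5, 4), (5, 5), (5, 6), (5, 7), (6, 0), (6, 1), (6, 2), (6, 3), (6, 4), (6, 5), (6, 6), (6, 7)]

Answer: ........
OOOOOOOO
OOOOOOOO
........
........
OOOOOOOO
OOOOOOOO
........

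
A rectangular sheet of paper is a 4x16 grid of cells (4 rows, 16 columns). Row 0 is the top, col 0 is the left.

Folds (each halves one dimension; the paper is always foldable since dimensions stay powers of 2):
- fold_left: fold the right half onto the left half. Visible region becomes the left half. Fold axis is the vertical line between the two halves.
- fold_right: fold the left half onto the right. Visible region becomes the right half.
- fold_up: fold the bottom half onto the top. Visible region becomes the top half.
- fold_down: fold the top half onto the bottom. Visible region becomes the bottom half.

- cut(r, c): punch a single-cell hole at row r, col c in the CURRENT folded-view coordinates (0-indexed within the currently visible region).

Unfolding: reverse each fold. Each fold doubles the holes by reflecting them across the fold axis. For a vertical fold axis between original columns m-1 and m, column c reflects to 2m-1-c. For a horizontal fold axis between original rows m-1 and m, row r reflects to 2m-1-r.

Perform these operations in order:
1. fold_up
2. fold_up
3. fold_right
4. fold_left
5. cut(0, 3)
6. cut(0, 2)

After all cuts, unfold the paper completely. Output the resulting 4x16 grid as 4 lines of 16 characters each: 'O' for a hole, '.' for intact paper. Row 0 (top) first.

Op 1 fold_up: fold axis h@2; visible region now rows[0,2) x cols[0,16) = 2x16
Op 2 fold_up: fold axis h@1; visible region now rows[0,1) x cols[0,16) = 1x16
Op 3 fold_right: fold axis v@8; visible region now rows[0,1) x cols[8,16) = 1x8
Op 4 fold_left: fold axis v@12; visible region now rows[0,1) x cols[8,12) = 1x4
Op 5 cut(0, 3): punch at orig (0,11); cuts so far [(0, 11)]; region rows[0,1) x cols[8,12) = 1x4
Op 6 cut(0, 2): punch at orig (0,10); cuts so far [(0, 10), (0, 11)]; region rows[0,1) x cols[8,12) = 1x4
Unfold 1 (reflect across v@12): 4 holes -> [(0, 10), (0, 11), (0, 12), (0, 13)]
Unfold 2 (reflect across v@8): 8 holes -> [(0, 2), (0, 3), (0, 4), (0, 5), (0, 10), (0, 11), (0, 12), (0, 13)]
Unfold 3 (reflect across h@1): 16 holes -> [(0, 2), (0, 3), (0, 4), (0, 5), (0, 10), (0, 11), (0, 12), (0, 13), (1, 2), (1, 3), (1, 4), (1, 5), (1, 10), (1, 11), (1, 12), (1, 13)]
Unfold 4 (reflect across h@2): 32 holes -> [(0, 2), (0, 3), (0, 4), (0, 5), (0, 10), (0, 11), (0, 12), (0, 13), (1, 2), (1, 3), (1, 4), (1, 5), (1, 10), (1, 11), (1, 12), (1, 13), (2, 2), (2, 3), (2, 4), (2, 5), (2, 10), (2, 11), (2, 12), (2, 13), (3, 2), (3, 3), (3, 4), (3, 5), (3, 10), (3, 11), (3, 12), (3, 13)]

Answer: ..OOOO....OOOO..
..OOOO....OOOO..
..OOOO....OOOO..
..OOOO....OOOO..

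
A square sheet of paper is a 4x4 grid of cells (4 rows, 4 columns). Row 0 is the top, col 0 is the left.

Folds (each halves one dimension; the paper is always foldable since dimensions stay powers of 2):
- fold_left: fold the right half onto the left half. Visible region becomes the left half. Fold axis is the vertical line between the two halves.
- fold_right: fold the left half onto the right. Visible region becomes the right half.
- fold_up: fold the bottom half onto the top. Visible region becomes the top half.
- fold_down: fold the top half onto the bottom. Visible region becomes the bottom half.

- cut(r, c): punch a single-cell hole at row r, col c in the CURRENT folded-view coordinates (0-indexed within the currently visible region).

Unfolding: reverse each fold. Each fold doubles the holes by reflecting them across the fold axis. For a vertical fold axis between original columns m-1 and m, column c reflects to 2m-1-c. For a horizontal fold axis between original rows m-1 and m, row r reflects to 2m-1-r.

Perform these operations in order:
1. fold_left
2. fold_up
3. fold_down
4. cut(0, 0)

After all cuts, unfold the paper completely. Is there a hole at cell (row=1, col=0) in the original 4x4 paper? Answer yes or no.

Answer: yes

Derivation:
Op 1 fold_left: fold axis v@2; visible region now rows[0,4) x cols[0,2) = 4x2
Op 2 fold_up: fold axis h@2; visible region now rows[0,2) x cols[0,2) = 2x2
Op 3 fold_down: fold axis h@1; visible region now rows[1,2) x cols[0,2) = 1x2
Op 4 cut(0, 0): punch at orig (1,0); cuts so far [(1, 0)]; region rows[1,2) x cols[0,2) = 1x2
Unfold 1 (reflect across h@1): 2 holes -> [(0, 0), (1, 0)]
Unfold 2 (reflect across h@2): 4 holes -> [(0, 0), (1, 0), (2, 0), (3, 0)]
Unfold 3 (reflect across v@2): 8 holes -> [(0, 0), (0, 3), (1, 0), (1, 3), (2, 0), (2, 3), (3, 0), (3, 3)]
Holes: [(0, 0), (0, 3), (1, 0), (1, 3), (2, 0), (2, 3), (3, 0), (3, 3)]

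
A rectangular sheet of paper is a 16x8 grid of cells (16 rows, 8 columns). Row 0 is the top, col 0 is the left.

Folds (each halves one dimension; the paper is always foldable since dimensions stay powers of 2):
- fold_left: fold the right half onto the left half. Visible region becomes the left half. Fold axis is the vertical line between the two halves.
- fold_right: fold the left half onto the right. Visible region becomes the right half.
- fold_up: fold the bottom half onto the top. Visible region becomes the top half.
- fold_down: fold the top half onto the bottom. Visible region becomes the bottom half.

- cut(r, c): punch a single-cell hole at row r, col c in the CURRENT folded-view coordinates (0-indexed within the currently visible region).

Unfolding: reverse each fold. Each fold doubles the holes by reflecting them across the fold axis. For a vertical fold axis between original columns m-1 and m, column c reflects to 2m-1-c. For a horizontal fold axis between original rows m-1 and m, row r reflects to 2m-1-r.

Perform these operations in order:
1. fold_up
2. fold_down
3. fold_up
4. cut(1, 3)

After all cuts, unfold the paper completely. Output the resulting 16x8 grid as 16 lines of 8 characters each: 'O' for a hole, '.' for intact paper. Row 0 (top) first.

Answer: ........
...O....
...O....
........
........
...O....
...O....
........
........
...O....
...O....
........
........
...O....
...O....
........

Derivation:
Op 1 fold_up: fold axis h@8; visible region now rows[0,8) x cols[0,8) = 8x8
Op 2 fold_down: fold axis h@4; visible region now rows[4,8) x cols[0,8) = 4x8
Op 3 fold_up: fold axis h@6; visible region now rows[4,6) x cols[0,8) = 2x8
Op 4 cut(1, 3): punch at orig (5,3); cuts so far [(5, 3)]; region rows[4,6) x cols[0,8) = 2x8
Unfold 1 (reflect across h@6): 2 holes -> [(5, 3), (6, 3)]
Unfold 2 (reflect across h@4): 4 holes -> [(1, 3), (2, 3), (5, 3), (6, 3)]
Unfold 3 (reflect across h@8): 8 holes -> [(1, 3), (2, 3), (5, 3), (6, 3), (9, 3), (10, 3), (13, 3), (14, 3)]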